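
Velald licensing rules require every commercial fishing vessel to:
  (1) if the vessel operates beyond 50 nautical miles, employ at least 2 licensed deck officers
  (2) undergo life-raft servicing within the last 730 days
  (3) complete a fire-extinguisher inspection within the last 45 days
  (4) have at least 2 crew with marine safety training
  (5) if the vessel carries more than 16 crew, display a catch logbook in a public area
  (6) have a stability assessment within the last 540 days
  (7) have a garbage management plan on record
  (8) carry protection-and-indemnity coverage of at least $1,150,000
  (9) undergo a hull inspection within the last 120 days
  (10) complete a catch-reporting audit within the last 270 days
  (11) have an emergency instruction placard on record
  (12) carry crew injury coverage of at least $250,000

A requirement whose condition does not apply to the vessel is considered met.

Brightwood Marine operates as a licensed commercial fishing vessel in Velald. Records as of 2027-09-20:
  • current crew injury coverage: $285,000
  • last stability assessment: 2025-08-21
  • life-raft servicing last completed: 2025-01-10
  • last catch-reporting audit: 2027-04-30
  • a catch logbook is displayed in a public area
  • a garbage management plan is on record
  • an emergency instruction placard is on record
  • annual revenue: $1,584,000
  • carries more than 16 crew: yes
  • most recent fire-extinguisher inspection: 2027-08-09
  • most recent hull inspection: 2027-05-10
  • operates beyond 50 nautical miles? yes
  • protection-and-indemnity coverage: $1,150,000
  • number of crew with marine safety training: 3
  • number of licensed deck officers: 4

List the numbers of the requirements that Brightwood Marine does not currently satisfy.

1. condition 'operates beyond 50 nautical miles' holds; licensed deck officers 4 ≥ 2 → met
2. life-raft servicing 983 days ago vs limit 730 → not met
3. fire-extinguisher inspection 42 days ago vs limit 45 → met
4. crew with marine safety training 3 ≥ 2 → met
5. condition 'carries more than 16 crew' holds; catch logbook present → met
6. stability assessment 760 days ago vs limit 540 → not met
7. garbage management plan present → met
8. protection-and-indemnity coverage $1,150,000 ≥ $1,150,000 → met
9. hull inspection 133 days ago vs limit 120 → not met
10. catch-reporting audit 143 days ago vs limit 270 → met
11. emergency instruction placard present → met
12. crew injury coverage $285,000 ≥ $250,000 → met
Not met: 2, 6, 9

2, 6, 9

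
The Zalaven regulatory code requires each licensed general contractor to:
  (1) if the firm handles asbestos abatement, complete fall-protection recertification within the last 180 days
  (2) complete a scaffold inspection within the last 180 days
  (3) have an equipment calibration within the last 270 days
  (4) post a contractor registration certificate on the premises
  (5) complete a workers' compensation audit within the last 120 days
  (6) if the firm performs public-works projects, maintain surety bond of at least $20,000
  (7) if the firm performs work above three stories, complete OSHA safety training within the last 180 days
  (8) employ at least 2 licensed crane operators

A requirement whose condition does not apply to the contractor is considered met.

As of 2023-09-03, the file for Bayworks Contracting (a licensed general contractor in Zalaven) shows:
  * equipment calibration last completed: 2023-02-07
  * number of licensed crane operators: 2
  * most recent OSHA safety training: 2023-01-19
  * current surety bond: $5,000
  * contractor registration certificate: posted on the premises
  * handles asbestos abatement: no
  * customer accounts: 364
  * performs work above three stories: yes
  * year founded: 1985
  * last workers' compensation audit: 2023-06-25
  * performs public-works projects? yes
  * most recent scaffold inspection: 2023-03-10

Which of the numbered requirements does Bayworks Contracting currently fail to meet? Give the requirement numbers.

1. condition 'handles asbestos abatement' does not hold → requirement n/a → met
2. scaffold inspection 177 days ago vs limit 180 → met
3. equipment calibration 208 days ago vs limit 270 → met
4. contractor registration certificate present → met
5. workers' compensation audit 70 days ago vs limit 120 → met
6. condition 'performs public-works projects' holds; surety bond $5,000 < $20,000 → not met
7. condition 'performs work above three stories' holds; OSHA safety training 227 days ago vs limit 180 → not met
8. licensed crane operators 2 ≥ 2 → met
Not met: 6, 7

6, 7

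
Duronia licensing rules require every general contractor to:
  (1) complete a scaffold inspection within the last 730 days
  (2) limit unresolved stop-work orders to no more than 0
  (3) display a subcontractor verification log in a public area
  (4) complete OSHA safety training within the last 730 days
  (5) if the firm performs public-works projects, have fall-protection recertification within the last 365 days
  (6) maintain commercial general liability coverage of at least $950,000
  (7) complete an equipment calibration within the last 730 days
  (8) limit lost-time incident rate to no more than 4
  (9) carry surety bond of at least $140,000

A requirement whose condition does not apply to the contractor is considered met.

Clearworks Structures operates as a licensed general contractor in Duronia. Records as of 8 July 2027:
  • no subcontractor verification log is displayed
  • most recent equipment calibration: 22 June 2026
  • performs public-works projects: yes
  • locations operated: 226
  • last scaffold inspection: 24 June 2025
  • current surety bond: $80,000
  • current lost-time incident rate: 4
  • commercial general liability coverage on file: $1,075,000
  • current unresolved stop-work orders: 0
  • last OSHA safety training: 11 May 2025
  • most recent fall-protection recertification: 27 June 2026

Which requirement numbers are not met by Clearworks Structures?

1. scaffold inspection 744 days ago vs limit 730 → not met
2. unresolved stop-work orders 0 ≤ 0 → met
3. subcontractor verification log absent → not met
4. OSHA safety training 788 days ago vs limit 730 → not met
5. condition 'performs public-works projects' holds; fall-protection recertification 376 days ago vs limit 365 → not met
6. commercial general liability coverage $1,075,000 ≥ $950,000 → met
7. equipment calibration 381 days ago vs limit 730 → met
8. lost-time incident rate 4 ≤ 4 → met
9. surety bond $80,000 < $140,000 → not met
Not met: 1, 3, 4, 5, 9

1, 3, 4, 5, 9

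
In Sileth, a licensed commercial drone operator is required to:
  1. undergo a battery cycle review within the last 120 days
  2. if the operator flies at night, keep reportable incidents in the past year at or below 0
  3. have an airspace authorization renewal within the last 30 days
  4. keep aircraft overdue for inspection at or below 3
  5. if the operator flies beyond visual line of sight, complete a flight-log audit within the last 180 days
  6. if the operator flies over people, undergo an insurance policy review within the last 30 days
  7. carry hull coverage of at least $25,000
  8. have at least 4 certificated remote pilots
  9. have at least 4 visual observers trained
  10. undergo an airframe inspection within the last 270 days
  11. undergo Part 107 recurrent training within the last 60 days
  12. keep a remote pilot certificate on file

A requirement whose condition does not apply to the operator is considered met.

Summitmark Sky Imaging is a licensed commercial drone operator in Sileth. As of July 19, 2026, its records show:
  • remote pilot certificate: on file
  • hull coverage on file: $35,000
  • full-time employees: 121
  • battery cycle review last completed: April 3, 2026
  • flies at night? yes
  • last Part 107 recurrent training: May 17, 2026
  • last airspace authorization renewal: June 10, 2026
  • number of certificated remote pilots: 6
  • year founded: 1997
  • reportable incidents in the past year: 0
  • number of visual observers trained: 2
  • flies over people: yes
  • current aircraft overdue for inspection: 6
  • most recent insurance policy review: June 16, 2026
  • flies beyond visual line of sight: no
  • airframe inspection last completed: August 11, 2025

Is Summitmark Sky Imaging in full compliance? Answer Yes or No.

No

1. battery cycle review 107 days ago vs limit 120 → met
2. condition 'flies at night' holds; reportable incidents in the past year 0 ≤ 0 → met
3. airspace authorization renewal 39 days ago vs limit 30 → not met
4. aircraft overdue for inspection 6 > 3 → not met
5. condition 'flies beyond visual line of sight' does not hold → requirement n/a → met
6. condition 'flies over people' holds; insurance policy review 33 days ago vs limit 30 → not met
7. hull coverage $35,000 ≥ $25,000 → met
8. certificated remote pilots 6 ≥ 4 → met
9. visual observers trained 2 < 4 → not met
10. airframe inspection 342 days ago vs limit 270 → not met
11. Part 107 recurrent training 63 days ago vs limit 60 → not met
12. remote pilot certificate present → met
Not met: 3, 4, 6, 9, 10, 11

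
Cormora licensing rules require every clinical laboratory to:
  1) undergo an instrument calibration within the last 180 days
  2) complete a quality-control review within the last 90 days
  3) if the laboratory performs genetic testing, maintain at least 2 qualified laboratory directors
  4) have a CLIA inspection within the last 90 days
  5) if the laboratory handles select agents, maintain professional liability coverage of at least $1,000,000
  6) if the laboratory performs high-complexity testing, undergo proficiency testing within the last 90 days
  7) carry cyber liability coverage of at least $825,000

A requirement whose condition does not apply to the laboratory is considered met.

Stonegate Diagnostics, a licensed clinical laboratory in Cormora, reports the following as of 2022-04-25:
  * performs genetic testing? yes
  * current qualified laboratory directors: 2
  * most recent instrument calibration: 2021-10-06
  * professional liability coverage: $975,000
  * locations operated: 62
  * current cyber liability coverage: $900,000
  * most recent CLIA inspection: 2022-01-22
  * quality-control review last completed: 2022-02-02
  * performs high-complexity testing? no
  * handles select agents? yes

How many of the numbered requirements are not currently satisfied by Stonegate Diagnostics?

3

1. instrument calibration 201 days ago vs limit 180 → not met
2. quality-control review 82 days ago vs limit 90 → met
3. condition 'performs genetic testing' holds; qualified laboratory directors 2 ≥ 2 → met
4. CLIA inspection 93 days ago vs limit 90 → not met
5. condition 'handles select agents' holds; professional liability coverage $975,000 < $1,000,000 → not met
6. condition 'performs high-complexity testing' does not hold → requirement n/a → met
7. cyber liability coverage $900,000 ≥ $825,000 → met
Not met: 3 of 7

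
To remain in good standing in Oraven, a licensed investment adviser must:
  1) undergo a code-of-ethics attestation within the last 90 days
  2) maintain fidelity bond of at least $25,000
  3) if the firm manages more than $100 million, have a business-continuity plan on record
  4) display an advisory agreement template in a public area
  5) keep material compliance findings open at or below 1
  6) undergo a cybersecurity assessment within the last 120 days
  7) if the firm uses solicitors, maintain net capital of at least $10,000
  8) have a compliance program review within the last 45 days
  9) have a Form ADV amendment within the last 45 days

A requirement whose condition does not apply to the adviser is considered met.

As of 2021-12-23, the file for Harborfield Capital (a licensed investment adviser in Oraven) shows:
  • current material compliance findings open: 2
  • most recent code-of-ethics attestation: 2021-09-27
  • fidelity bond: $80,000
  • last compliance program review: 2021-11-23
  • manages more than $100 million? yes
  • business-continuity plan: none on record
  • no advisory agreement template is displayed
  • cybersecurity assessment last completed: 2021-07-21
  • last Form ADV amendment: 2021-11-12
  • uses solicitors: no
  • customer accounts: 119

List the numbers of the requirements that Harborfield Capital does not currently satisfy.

3, 4, 5, 6

1. code-of-ethics attestation 87 days ago vs limit 90 → met
2. fidelity bond $80,000 ≥ $25,000 → met
3. condition 'manages more than $100 million' holds; business-continuity plan absent → not met
4. advisory agreement template absent → not met
5. material compliance findings open 2 > 1 → not met
6. cybersecurity assessment 155 days ago vs limit 120 → not met
7. condition 'uses solicitors' does not hold → requirement n/a → met
8. compliance program review 30 days ago vs limit 45 → met
9. Form ADV amendment 41 days ago vs limit 45 → met
Not met: 3, 4, 5, 6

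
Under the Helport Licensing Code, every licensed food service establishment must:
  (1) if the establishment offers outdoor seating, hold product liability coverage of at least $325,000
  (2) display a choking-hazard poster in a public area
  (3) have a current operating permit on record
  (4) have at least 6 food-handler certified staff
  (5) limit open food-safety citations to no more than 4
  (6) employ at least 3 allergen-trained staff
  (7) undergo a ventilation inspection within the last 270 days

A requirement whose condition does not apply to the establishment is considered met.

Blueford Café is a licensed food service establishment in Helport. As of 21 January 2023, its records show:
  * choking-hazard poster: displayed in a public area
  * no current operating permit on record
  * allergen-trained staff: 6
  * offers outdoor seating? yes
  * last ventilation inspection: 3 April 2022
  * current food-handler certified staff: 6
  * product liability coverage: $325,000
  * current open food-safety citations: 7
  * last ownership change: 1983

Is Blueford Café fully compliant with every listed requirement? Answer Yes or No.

1. condition 'offers outdoor seating' holds; product liability coverage $325,000 ≥ $325,000 → met
2. choking-hazard poster present → met
3. current operating permit absent → not met
4. food-handler certified staff 6 ≥ 6 → met
5. open food-safety citations 7 > 4 → not met
6. allergen-trained staff 6 ≥ 3 → met
7. ventilation inspection 293 days ago vs limit 270 → not met
Not met: 3, 5, 7

No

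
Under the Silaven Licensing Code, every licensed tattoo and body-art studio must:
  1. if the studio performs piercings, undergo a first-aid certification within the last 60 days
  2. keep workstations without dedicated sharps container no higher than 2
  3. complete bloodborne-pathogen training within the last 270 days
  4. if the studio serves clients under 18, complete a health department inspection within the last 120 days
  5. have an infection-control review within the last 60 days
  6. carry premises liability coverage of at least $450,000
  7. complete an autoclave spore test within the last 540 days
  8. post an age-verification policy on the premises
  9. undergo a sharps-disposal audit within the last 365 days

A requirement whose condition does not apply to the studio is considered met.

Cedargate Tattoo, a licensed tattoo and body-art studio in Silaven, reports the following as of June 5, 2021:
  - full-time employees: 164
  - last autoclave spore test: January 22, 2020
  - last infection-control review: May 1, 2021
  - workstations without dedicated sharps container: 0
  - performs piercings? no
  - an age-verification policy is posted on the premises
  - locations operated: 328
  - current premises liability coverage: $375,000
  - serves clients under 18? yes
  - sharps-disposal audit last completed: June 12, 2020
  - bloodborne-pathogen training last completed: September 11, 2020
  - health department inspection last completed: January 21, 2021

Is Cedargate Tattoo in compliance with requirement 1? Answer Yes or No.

Yes

1. condition 'performs piercings' does not hold → requirement n/a → met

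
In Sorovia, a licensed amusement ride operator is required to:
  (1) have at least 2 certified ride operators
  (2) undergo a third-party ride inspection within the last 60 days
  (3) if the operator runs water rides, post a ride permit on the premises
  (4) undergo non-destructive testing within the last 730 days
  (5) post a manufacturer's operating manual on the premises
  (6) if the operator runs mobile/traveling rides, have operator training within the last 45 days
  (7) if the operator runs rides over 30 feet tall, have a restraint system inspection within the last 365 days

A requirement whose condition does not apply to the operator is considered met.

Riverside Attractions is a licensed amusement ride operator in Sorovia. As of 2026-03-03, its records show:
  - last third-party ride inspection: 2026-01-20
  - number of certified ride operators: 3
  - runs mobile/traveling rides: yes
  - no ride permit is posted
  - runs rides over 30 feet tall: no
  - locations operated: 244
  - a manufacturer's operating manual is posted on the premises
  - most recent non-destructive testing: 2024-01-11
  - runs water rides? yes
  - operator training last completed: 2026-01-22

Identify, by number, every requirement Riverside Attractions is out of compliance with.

3, 4

1. certified ride operators 3 ≥ 2 → met
2. third-party ride inspection 42 days ago vs limit 60 → met
3. condition 'runs water rides' holds; ride permit absent → not met
4. non-destructive testing 782 days ago vs limit 730 → not met
5. manufacturer's operating manual present → met
6. condition 'runs mobile/traveling rides' holds; operator training 40 days ago vs limit 45 → met
7. condition 'runs rides over 30 feet tall' does not hold → requirement n/a → met
Not met: 3, 4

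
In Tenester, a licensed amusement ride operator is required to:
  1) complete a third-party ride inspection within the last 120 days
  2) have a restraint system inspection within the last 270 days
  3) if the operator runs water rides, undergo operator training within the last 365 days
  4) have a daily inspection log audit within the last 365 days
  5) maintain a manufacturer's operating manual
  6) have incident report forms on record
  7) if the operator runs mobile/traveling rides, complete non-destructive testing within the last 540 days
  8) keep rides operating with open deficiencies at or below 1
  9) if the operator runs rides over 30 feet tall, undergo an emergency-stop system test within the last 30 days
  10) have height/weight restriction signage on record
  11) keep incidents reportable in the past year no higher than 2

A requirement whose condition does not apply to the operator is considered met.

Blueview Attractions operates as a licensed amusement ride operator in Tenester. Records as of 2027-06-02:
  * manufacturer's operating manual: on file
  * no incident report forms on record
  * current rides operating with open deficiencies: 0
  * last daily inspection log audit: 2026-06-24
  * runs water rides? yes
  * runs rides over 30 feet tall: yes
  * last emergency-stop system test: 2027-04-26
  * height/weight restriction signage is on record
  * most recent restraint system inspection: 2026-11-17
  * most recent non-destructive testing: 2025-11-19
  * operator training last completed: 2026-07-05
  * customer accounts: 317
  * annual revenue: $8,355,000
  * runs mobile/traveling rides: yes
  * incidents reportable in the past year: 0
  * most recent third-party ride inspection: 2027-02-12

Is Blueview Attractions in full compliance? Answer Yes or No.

No

1. third-party ride inspection 110 days ago vs limit 120 → met
2. restraint system inspection 197 days ago vs limit 270 → met
3. condition 'runs water rides' holds; operator training 332 days ago vs limit 365 → met
4. daily inspection log audit 343 days ago vs limit 365 → met
5. manufacturer's operating manual present → met
6. incident report forms absent → not met
7. condition 'runs mobile/traveling rides' holds; non-destructive testing 560 days ago vs limit 540 → not met
8. rides operating with open deficiencies 0 ≤ 1 → met
9. condition 'runs rides over 30 feet tall' holds; emergency-stop system test 37 days ago vs limit 30 → not met
10. height/weight restriction signage present → met
11. incidents reportable in the past year 0 ≤ 2 → met
Not met: 6, 7, 9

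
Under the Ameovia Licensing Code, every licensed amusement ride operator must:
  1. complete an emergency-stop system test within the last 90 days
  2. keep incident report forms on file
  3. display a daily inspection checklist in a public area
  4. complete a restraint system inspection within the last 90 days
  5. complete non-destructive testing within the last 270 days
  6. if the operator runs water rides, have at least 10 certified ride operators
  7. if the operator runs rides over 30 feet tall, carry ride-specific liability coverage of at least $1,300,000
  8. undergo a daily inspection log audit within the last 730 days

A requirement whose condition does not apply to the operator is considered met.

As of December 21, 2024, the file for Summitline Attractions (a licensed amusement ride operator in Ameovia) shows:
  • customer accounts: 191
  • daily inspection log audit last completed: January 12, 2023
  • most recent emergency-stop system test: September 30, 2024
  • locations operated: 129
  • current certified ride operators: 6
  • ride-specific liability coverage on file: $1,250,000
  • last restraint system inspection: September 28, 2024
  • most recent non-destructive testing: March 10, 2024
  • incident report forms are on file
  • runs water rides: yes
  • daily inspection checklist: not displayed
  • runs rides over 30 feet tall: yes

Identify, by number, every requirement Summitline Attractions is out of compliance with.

1. emergency-stop system test 82 days ago vs limit 90 → met
2. incident report forms present → met
3. daily inspection checklist absent → not met
4. restraint system inspection 84 days ago vs limit 90 → met
5. non-destructive testing 286 days ago vs limit 270 → not met
6. condition 'runs water rides' holds; certified ride operators 6 < 10 → not met
7. condition 'runs rides over 30 feet tall' holds; ride-specific liability coverage $1,250,000 < $1,300,000 → not met
8. daily inspection log audit 709 days ago vs limit 730 → met
Not met: 3, 5, 6, 7

3, 5, 6, 7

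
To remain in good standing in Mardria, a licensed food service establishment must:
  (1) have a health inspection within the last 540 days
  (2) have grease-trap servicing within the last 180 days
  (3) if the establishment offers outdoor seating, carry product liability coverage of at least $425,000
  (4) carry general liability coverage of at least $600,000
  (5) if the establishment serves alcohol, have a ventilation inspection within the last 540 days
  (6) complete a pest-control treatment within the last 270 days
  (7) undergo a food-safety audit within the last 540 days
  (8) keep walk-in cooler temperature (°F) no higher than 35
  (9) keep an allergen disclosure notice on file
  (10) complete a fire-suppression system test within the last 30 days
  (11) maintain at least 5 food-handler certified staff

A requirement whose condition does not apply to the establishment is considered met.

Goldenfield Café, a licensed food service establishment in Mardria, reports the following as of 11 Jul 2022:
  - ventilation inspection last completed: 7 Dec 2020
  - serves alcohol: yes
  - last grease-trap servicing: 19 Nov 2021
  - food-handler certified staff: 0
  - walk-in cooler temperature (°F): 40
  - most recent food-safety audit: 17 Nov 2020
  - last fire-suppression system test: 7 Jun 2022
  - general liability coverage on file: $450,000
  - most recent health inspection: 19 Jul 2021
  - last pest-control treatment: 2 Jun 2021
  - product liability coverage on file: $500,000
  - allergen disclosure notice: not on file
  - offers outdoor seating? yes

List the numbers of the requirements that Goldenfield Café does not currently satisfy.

1. health inspection 357 days ago vs limit 540 → met
2. grease-trap servicing 234 days ago vs limit 180 → not met
3. condition 'offers outdoor seating' holds; product liability coverage $500,000 ≥ $425,000 → met
4. general liability coverage $450,000 < $600,000 → not met
5. condition 'serves alcohol' holds; ventilation inspection 581 days ago vs limit 540 → not met
6. pest-control treatment 404 days ago vs limit 270 → not met
7. food-safety audit 601 days ago vs limit 540 → not met
8. walk-in cooler temperature (°F) 40 > 35 → not met
9. allergen disclosure notice absent → not met
10. fire-suppression system test 34 days ago vs limit 30 → not met
11. food-handler certified staff 0 < 5 → not met
Not met: 2, 4, 5, 6, 7, 8, 9, 10, 11

2, 4, 5, 6, 7, 8, 9, 10, 11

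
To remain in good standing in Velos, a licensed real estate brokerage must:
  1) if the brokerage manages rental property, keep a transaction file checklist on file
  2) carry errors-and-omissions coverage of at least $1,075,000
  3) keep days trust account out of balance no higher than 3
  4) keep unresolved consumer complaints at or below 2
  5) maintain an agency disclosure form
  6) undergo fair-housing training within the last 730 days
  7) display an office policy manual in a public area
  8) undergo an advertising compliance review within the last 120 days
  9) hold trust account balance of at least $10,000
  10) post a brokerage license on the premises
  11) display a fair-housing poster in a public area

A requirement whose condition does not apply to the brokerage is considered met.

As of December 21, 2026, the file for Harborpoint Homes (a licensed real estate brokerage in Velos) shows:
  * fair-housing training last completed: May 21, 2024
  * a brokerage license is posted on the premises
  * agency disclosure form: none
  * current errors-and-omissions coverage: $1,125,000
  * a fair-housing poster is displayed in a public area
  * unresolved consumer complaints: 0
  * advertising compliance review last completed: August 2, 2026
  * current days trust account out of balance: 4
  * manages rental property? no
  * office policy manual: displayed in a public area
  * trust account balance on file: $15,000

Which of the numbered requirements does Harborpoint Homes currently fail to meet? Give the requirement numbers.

1. condition 'manages rental property' does not hold → requirement n/a → met
2. errors-and-omissions coverage $1,125,000 ≥ $1,075,000 → met
3. days trust account out of balance 4 > 3 → not met
4. unresolved consumer complaints 0 ≤ 2 → met
5. agency disclosure form absent → not met
6. fair-housing training 944 days ago vs limit 730 → not met
7. office policy manual present → met
8. advertising compliance review 141 days ago vs limit 120 → not met
9. trust account balance $15,000 ≥ $10,000 → met
10. brokerage license present → met
11. fair-housing poster present → met
Not met: 3, 5, 6, 8

3, 5, 6, 8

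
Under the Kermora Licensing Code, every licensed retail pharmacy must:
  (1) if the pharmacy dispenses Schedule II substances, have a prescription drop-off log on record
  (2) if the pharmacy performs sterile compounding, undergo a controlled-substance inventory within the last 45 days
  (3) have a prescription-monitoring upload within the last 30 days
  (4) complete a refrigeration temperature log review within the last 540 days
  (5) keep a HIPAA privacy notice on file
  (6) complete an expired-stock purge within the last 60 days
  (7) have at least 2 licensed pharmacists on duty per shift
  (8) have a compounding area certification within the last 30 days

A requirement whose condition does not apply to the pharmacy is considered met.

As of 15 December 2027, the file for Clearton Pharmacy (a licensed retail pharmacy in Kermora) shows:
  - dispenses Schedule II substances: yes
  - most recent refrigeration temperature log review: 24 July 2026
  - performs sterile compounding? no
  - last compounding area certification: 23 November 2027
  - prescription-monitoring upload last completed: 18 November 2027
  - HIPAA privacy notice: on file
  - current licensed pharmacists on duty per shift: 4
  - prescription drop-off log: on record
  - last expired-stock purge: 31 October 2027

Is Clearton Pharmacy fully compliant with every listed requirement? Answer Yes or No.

Yes

1. condition 'dispenses Schedule II substances' holds; prescription drop-off log present → met
2. condition 'performs sterile compounding' does not hold → requirement n/a → met
3. prescription-monitoring upload 27 days ago vs limit 30 → met
4. refrigeration temperature log review 509 days ago vs limit 540 → met
5. HIPAA privacy notice present → met
6. expired-stock purge 45 days ago vs limit 60 → met
7. licensed pharmacists on duty per shift 4 ≥ 2 → met
8. compounding area certification 22 days ago vs limit 30 → met
All met.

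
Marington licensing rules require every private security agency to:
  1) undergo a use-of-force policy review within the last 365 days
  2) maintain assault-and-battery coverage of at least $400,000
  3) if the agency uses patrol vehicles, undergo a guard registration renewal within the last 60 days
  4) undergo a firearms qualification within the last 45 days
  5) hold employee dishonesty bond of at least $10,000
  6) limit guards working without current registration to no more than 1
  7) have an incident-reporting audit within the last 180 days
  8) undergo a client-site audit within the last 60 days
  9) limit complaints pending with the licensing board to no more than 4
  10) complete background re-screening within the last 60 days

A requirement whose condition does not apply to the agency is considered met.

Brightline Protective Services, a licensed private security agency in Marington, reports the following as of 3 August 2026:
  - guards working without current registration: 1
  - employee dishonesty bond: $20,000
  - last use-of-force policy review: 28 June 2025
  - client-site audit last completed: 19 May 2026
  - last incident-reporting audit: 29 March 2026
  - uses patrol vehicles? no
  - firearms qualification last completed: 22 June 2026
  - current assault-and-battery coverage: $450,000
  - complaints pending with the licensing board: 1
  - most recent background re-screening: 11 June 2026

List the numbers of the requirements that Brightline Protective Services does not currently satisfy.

1, 8

1. use-of-force policy review 401 days ago vs limit 365 → not met
2. assault-and-battery coverage $450,000 ≥ $400,000 → met
3. condition 'uses patrol vehicles' does not hold → requirement n/a → met
4. firearms qualification 42 days ago vs limit 45 → met
5. employee dishonesty bond $20,000 ≥ $10,000 → met
6. guards working without current registration 1 ≤ 1 → met
7. incident-reporting audit 127 days ago vs limit 180 → met
8. client-site audit 76 days ago vs limit 60 → not met
9. complaints pending with the licensing board 1 ≤ 4 → met
10. background re-screening 53 days ago vs limit 60 → met
Not met: 1, 8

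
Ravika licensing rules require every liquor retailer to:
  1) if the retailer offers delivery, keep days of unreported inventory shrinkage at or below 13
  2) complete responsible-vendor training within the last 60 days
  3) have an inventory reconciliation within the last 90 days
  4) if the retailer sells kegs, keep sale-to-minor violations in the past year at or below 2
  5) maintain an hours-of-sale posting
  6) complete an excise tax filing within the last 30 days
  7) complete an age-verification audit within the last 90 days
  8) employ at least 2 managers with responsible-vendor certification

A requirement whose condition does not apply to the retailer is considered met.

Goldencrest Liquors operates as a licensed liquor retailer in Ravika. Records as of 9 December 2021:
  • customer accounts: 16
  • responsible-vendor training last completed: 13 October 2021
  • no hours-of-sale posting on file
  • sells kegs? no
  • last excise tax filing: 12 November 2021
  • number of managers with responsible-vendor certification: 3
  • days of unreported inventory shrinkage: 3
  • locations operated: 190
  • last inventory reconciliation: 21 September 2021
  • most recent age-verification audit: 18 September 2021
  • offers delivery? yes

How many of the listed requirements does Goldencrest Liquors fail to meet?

1. condition 'offers delivery' holds; days of unreported inventory shrinkage 3 ≤ 13 → met
2. responsible-vendor training 57 days ago vs limit 60 → met
3. inventory reconciliation 79 days ago vs limit 90 → met
4. condition 'sells kegs' does not hold → requirement n/a → met
5. hours-of-sale posting absent → not met
6. excise tax filing 27 days ago vs limit 30 → met
7. age-verification audit 82 days ago vs limit 90 → met
8. managers with responsible-vendor certification 3 ≥ 2 → met
Not met: 1 of 8

1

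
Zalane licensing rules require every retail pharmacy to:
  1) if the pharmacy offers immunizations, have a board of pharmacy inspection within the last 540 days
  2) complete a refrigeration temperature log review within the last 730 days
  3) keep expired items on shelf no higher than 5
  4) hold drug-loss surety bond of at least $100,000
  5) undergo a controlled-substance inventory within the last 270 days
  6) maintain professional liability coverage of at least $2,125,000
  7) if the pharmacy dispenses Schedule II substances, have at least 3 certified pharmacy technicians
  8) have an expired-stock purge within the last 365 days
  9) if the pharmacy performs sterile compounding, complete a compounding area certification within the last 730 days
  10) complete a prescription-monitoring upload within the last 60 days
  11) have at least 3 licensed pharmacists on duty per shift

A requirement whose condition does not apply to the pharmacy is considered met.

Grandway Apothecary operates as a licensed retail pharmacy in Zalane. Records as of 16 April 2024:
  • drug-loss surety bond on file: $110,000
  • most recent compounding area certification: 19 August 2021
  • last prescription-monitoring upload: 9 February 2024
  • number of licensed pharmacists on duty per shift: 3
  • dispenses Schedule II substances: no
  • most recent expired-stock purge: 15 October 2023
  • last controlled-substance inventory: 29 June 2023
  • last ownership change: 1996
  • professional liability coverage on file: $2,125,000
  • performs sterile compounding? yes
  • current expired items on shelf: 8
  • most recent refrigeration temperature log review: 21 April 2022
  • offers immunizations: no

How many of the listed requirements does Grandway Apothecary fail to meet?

4

1. condition 'offers immunizations' does not hold → requirement n/a → met
2. refrigeration temperature log review 726 days ago vs limit 730 → met
3. expired items on shelf 8 > 5 → not met
4. drug-loss surety bond $110,000 ≥ $100,000 → met
5. controlled-substance inventory 292 days ago vs limit 270 → not met
6. professional liability coverage $2,125,000 ≥ $2,125,000 → met
7. condition 'dispenses Schedule II substances' does not hold → requirement n/a → met
8. expired-stock purge 184 days ago vs limit 365 → met
9. condition 'performs sterile compounding' holds; compounding area certification 971 days ago vs limit 730 → not met
10. prescription-monitoring upload 67 days ago vs limit 60 → not met
11. licensed pharmacists on duty per shift 3 ≥ 3 → met
Not met: 4 of 11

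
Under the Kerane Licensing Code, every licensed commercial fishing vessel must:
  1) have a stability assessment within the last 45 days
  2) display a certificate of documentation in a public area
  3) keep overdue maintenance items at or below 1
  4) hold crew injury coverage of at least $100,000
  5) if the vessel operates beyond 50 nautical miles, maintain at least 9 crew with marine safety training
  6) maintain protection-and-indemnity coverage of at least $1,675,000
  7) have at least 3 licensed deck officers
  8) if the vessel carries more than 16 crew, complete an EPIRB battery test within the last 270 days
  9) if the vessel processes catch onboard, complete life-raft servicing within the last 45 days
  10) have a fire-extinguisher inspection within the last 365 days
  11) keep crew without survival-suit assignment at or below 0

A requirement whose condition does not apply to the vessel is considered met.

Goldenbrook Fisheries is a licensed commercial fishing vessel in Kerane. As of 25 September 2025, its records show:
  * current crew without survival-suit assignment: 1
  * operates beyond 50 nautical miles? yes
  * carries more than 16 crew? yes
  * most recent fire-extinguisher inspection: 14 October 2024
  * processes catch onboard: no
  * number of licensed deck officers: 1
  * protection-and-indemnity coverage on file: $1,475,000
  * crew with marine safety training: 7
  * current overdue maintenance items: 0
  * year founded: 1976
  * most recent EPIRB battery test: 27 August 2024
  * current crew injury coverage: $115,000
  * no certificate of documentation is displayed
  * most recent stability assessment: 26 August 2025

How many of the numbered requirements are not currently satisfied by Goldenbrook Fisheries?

1. stability assessment 30 days ago vs limit 45 → met
2. certificate of documentation absent → not met
3. overdue maintenance items 0 ≤ 1 → met
4. crew injury coverage $115,000 ≥ $100,000 → met
5. condition 'operates beyond 50 nautical miles' holds; crew with marine safety training 7 < 9 → not met
6. protection-and-indemnity coverage $1,475,000 < $1,675,000 → not met
7. licensed deck officers 1 < 3 → not met
8. condition 'carries more than 16 crew' holds; EPIRB battery test 394 days ago vs limit 270 → not met
9. condition 'processes catch onboard' does not hold → requirement n/a → met
10. fire-extinguisher inspection 346 days ago vs limit 365 → met
11. crew without survival-suit assignment 1 > 0 → not met
Not met: 6 of 11

6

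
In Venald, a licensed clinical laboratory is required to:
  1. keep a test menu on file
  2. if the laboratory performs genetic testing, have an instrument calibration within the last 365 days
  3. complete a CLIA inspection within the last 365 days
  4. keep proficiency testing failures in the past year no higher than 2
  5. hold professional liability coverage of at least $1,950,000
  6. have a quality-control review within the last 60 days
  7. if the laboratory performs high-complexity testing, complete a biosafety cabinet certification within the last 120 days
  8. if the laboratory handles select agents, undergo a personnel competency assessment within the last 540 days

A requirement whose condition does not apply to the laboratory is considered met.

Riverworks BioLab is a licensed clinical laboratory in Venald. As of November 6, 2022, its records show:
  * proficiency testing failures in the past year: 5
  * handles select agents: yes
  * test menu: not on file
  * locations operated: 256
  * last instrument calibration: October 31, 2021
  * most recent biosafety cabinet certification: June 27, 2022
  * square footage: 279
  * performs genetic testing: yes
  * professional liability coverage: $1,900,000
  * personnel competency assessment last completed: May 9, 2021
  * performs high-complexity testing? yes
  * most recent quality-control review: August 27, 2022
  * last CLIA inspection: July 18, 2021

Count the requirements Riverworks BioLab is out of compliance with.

1. test menu absent → not met
2. condition 'performs genetic testing' holds; instrument calibration 371 days ago vs limit 365 → not met
3. CLIA inspection 476 days ago vs limit 365 → not met
4. proficiency testing failures in the past year 5 > 2 → not met
5. professional liability coverage $1,900,000 < $1,950,000 → not met
6. quality-control review 71 days ago vs limit 60 → not met
7. condition 'performs high-complexity testing' holds; biosafety cabinet certification 132 days ago vs limit 120 → not met
8. condition 'handles select agents' holds; personnel competency assessment 546 days ago vs limit 540 → not met
Not met: 8 of 8

8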